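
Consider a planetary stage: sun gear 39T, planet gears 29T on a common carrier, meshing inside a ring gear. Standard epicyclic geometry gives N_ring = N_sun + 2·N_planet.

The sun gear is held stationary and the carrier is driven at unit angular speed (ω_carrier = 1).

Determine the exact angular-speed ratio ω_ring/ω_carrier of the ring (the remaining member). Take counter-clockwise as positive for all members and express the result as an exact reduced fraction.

N_ring = 39 + 2·29 = 97
39(ω_s−ω_c) = −97(ω_r−ω_c),  ω_s=0, ω_c=1
ω_r = 1 − (39/97)(0−1) = 136/97
ω_r/ω_c = 136/97

136/97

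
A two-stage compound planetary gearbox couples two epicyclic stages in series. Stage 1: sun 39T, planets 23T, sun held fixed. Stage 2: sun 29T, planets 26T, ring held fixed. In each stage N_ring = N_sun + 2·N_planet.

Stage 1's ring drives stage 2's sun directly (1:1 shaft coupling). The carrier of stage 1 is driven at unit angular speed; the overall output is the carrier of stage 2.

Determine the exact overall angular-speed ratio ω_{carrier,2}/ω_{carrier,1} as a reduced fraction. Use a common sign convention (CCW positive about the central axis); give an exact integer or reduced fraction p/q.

Stage 1: N_ring = 39 + 2·23 = 85
Stage 1: 39(ω_s−ω_c) = −85(ω_r−ω_c),  ω_s=0, ω_c=1
Stage 1: ω_r = 1 − (39/85)(0−1) = 124/85
  ⇒ ω_r¹/ω_c¹ = 124/85
Stage 2: N_ring = 29 + 2·26 = 81
Stage 2: 29(ω_s−ω_c) = −81(ω_r−ω_c),  ω_r=0, ω_s=1
Stage 2: 29(1−ω_c) = −81(0−ω_c)  ⇒  110ω_c = 29  ⇒  ω_c = 29/110
  ⇒ ω_c²/ω_s² = 29/110
Coupling ω_s² = ω_r¹ ⇒ overall = 124/85 × 29/110 = 1798/4675

1798/4675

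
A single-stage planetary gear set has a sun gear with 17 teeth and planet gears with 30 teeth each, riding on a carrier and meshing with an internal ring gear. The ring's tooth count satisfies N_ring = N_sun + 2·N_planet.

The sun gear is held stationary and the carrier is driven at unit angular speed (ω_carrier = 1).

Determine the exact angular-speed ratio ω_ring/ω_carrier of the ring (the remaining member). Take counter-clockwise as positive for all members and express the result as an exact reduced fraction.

N_ring = 17 + 2·30 = 77
17(ω_s−ω_c) = −77(ω_r−ω_c),  ω_s=0, ω_c=1
ω_r = 1 − (17/77)(0−1) = 94/77
ω_r/ω_c = 94/77

94/77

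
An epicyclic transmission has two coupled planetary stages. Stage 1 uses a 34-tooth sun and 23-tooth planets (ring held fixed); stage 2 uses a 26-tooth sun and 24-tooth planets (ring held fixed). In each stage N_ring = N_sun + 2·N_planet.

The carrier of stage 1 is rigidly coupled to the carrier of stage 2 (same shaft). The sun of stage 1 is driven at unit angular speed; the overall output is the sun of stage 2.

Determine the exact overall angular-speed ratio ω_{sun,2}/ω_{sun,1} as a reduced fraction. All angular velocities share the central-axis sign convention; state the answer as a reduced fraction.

Stage 1: N_ring = 34 + 2·23 = 80
Stage 1: 34(ω_s−ω_c) = −80(ω_r−ω_c),  ω_r=0, ω_s=1
Stage 1: 34(1−ω_c) = −80(0−ω_c)  ⇒  114ω_c = 34  ⇒  ω_c = 17/57
  ⇒ ω_c¹/ω_s¹ = 17/57
Stage 2: N_ring = 26 + 2·24 = 74
Stage 2: 26(ω_s−ω_c) = −74(ω_r−ω_c),  ω_r=0, ω_c=1
Stage 2: ω_s = 1 − (74/26)(0−1) = 50/13
  ⇒ ω_s²/ω_c² = 50/13
Coupling ω_c² = ω_c¹ ⇒ overall = 17/57 × 50/13 = 850/741

850/741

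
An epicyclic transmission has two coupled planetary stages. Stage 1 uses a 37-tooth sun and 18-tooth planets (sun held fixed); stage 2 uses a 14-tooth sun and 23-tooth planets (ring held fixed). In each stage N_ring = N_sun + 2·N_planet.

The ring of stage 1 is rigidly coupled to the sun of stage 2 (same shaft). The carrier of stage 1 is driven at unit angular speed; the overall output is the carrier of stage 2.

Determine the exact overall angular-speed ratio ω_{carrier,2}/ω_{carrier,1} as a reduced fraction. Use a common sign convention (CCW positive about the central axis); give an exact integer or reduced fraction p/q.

Stage 1: N_ring = 37 + 2·18 = 73
Stage 1: 37(ω_s−ω_c) = −73(ω_r−ω_c),  ω_s=0, ω_c=1
Stage 1: ω_r = 1 − (37/73)(0−1) = 110/73
  ⇒ ω_r¹/ω_c¹ = 110/73
Stage 2: N_ring = 14 + 2·23 = 60
Stage 2: 14(ω_s−ω_c) = −60(ω_r−ω_c),  ω_r=0, ω_s=1
Stage 2: 14(1−ω_c) = −60(0−ω_c)  ⇒  74ω_c = 14  ⇒  ω_c = 7/37
  ⇒ ω_c²/ω_s² = 7/37
Coupling ω_s² = ω_r¹ ⇒ overall = 110/73 × 7/37 = 770/2701

770/2701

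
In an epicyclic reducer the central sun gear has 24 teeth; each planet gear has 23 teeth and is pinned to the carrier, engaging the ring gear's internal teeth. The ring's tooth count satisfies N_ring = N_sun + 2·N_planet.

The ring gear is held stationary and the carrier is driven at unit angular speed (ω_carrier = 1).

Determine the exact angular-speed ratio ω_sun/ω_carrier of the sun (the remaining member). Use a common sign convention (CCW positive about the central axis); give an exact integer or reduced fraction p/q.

N_ring = 24 + 2·23 = 70
24(ω_s−ω_c) = −70(ω_r−ω_c),  ω_r=0, ω_c=1
ω_s = 1 − (70/24)(0−1) = 47/12
ω_s/ω_c = 47/12

47/12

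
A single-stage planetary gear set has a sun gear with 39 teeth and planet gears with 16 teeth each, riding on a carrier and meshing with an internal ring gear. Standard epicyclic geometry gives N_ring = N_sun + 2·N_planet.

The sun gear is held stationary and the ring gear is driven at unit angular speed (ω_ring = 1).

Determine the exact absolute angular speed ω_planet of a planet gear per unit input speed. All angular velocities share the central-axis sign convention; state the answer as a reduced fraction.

71/32

N_ring = 39 + 2·16 = 71
39(ω_s−ω_c) = −71(ω_r−ω_c),  ω_s=0, ω_r=1
39(0−ω_c) = −71(1−ω_c)  ⇒  110ω_c = 71  ⇒  ω_c = 71/110
sun–planet: 39·(0−71/110) = −16·(ω_p−ω_c)  ⇒  ω_p−ω_c = −(39/16)·(-71/110) = 2769/1760
ω_p = 71/110 + 2769/1760 = 71/32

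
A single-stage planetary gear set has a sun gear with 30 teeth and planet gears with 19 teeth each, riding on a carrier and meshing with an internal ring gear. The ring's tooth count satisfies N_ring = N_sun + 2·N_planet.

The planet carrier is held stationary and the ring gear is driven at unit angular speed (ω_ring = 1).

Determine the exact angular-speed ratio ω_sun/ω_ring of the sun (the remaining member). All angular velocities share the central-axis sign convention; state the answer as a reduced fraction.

-34/15

N_ring = 30 + 2·19 = 68
30(ω_s−ω_c) = −68(ω_r−ω_c),  ω_c=0, ω_r=1
ω_s = 0 − (68/30)(1−0) = -34/15
ω_s/ω_r = -34/15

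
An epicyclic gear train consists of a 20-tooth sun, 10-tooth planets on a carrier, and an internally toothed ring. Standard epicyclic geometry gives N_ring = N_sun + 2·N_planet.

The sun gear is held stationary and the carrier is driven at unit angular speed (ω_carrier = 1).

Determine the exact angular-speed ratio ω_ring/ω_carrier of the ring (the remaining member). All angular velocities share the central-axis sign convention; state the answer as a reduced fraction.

3/2

N_ring = 20 + 2·10 = 40
20(ω_s−ω_c) = −40(ω_r−ω_c),  ω_s=0, ω_c=1
ω_r = 1 − (20/40)(0−1) = 3/2
ω_r/ω_c = 3/2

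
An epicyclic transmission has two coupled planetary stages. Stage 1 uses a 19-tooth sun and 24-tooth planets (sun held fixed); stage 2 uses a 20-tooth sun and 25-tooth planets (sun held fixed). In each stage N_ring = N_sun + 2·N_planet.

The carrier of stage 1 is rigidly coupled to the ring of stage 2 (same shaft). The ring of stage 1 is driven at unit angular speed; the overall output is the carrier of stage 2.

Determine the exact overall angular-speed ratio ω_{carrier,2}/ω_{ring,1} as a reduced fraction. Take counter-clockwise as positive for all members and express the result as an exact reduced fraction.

469/774

Stage 1: N_ring = 19 + 2·24 = 67
Stage 1: 19(ω_s−ω_c) = −67(ω_r−ω_c),  ω_s=0, ω_r=1
Stage 1: 19(0−ω_c) = −67(1−ω_c)  ⇒  86ω_c = 67  ⇒  ω_c = 67/86
  ⇒ ω_c¹/ω_r¹ = 67/86
Stage 2: N_ring = 20 + 2·25 = 70
Stage 2: 20(ω_s−ω_c) = −70(ω_r−ω_c),  ω_s=0, ω_r=1
Stage 2: 20(0−ω_c) = −70(1−ω_c)  ⇒  90ω_c = 70  ⇒  ω_c = 7/9
  ⇒ ω_c²/ω_r² = 7/9
Coupling ω_r² = ω_c¹ ⇒ overall = 67/86 × 7/9 = 469/774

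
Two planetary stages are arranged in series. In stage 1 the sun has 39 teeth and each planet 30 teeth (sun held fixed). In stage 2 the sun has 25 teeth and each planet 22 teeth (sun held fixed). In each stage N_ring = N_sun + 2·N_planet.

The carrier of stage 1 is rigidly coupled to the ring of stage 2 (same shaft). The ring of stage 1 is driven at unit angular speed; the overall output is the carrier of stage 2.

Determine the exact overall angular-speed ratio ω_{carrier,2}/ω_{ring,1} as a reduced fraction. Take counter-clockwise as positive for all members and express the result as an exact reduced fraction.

Stage 1: N_ring = 39 + 2·30 = 99
Stage 1: 39(ω_s−ω_c) = −99(ω_r−ω_c),  ω_s=0, ω_r=1
Stage 1: 39(0−ω_c) = −99(1−ω_c)  ⇒  138ω_c = 99  ⇒  ω_c = 33/46
  ⇒ ω_c¹/ω_r¹ = 33/46
Stage 2: N_ring = 25 + 2·22 = 69
Stage 2: 25(ω_s−ω_c) = −69(ω_r−ω_c),  ω_s=0, ω_r=1
Stage 2: 25(0−ω_c) = −69(1−ω_c)  ⇒  94ω_c = 69  ⇒  ω_c = 69/94
  ⇒ ω_c²/ω_r² = 69/94
Coupling ω_r² = ω_c¹ ⇒ overall = 33/46 × 69/94 = 99/188

99/188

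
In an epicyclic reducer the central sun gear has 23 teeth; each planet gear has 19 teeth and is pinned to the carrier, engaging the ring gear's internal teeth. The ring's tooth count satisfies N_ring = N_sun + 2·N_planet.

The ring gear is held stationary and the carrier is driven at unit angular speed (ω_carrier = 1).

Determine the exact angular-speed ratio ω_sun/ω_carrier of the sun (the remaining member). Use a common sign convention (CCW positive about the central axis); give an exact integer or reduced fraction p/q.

N_ring = 23 + 2·19 = 61
23(ω_s−ω_c) = −61(ω_r−ω_c),  ω_r=0, ω_c=1
ω_s = 1 − (61/23)(0−1) = 84/23
ω_s/ω_c = 84/23

84/23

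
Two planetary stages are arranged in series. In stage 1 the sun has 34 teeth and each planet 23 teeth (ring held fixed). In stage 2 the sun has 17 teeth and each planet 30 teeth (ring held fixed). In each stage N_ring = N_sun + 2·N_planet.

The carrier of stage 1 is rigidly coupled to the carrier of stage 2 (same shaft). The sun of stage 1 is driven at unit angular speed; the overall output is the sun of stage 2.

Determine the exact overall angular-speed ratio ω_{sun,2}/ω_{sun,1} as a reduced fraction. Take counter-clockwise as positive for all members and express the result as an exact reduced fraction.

Stage 1: N_ring = 34 + 2·23 = 80
Stage 1: 34(ω_s−ω_c) = −80(ω_r−ω_c),  ω_r=0, ω_s=1
Stage 1: 34(1−ω_c) = −80(0−ω_c)  ⇒  114ω_c = 34  ⇒  ω_c = 17/57
  ⇒ ω_c¹/ω_s¹ = 17/57
Stage 2: N_ring = 17 + 2·30 = 77
Stage 2: 17(ω_s−ω_c) = −77(ω_r−ω_c),  ω_r=0, ω_c=1
Stage 2: ω_s = 1 − (77/17)(0−1) = 94/17
  ⇒ ω_s²/ω_c² = 94/17
Coupling ω_c² = ω_c¹ ⇒ overall = 17/57 × 94/17 = 94/57

94/57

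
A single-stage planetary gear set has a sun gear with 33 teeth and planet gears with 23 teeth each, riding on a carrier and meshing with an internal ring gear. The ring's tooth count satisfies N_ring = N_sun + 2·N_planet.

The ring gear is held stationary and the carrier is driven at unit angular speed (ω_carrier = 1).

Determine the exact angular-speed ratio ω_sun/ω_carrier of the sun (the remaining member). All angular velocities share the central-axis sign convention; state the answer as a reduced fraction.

N_ring = 33 + 2·23 = 79
33(ω_s−ω_c) = −79(ω_r−ω_c),  ω_r=0, ω_c=1
ω_s = 1 − (79/33)(0−1) = 112/33
ω_s/ω_c = 112/33

112/33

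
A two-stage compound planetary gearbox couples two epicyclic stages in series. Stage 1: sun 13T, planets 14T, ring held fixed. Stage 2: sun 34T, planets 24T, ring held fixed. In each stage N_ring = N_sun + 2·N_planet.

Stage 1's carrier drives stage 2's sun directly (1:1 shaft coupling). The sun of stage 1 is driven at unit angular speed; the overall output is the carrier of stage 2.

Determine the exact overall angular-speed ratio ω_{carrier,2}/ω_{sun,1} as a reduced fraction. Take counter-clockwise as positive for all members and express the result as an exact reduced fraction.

221/3132

Stage 1: N_ring = 13 + 2·14 = 41
Stage 1: 13(ω_s−ω_c) = −41(ω_r−ω_c),  ω_r=0, ω_s=1
Stage 1: 13(1−ω_c) = −41(0−ω_c)  ⇒  54ω_c = 13  ⇒  ω_c = 13/54
  ⇒ ω_c¹/ω_s¹ = 13/54
Stage 2: N_ring = 34 + 2·24 = 82
Stage 2: 34(ω_s−ω_c) = −82(ω_r−ω_c),  ω_r=0, ω_s=1
Stage 2: 34(1−ω_c) = −82(0−ω_c)  ⇒  116ω_c = 34  ⇒  ω_c = 17/58
  ⇒ ω_c²/ω_s² = 17/58
Coupling ω_s² = ω_c¹ ⇒ overall = 13/54 × 17/58 = 221/3132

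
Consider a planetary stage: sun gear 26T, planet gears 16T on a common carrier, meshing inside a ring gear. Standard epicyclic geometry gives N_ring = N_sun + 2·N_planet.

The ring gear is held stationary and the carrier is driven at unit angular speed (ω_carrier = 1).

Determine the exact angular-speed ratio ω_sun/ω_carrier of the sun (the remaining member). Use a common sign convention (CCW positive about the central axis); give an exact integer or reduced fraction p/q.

42/13

N_ring = 26 + 2·16 = 58
26(ω_s−ω_c) = −58(ω_r−ω_c),  ω_r=0, ω_c=1
ω_s = 1 − (58/26)(0−1) = 42/13
ω_s/ω_c = 42/13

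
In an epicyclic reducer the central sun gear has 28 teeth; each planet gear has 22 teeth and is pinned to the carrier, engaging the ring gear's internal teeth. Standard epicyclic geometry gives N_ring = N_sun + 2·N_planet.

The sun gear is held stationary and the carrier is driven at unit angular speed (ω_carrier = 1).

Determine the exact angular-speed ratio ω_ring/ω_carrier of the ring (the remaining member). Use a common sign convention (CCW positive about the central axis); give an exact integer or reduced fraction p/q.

25/18

N_ring = 28 + 2·22 = 72
28(ω_s−ω_c) = −72(ω_r−ω_c),  ω_s=0, ω_c=1
ω_r = 1 − (28/72)(0−1) = 25/18
ω_r/ω_c = 25/18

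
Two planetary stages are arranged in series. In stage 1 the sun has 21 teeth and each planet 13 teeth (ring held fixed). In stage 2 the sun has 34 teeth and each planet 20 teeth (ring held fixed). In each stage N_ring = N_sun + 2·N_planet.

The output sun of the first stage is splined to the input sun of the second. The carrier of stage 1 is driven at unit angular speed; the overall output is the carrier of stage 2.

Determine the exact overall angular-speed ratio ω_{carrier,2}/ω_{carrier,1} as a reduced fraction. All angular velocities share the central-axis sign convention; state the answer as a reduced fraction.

Stage 1: N_ring = 21 + 2·13 = 47
Stage 1: 21(ω_s−ω_c) = −47(ω_r−ω_c),  ω_r=0, ω_c=1
Stage 1: ω_s = 1 − (47/21)(0−1) = 68/21
  ⇒ ω_s¹/ω_c¹ = 68/21
Stage 2: N_ring = 34 + 2·20 = 74
Stage 2: 34(ω_s−ω_c) = −74(ω_r−ω_c),  ω_r=0, ω_s=1
Stage 2: 34(1−ω_c) = −74(0−ω_c)  ⇒  108ω_c = 34  ⇒  ω_c = 17/54
  ⇒ ω_c²/ω_s² = 17/54
Coupling ω_s² = ω_s¹ ⇒ overall = 68/21 × 17/54 = 578/567

578/567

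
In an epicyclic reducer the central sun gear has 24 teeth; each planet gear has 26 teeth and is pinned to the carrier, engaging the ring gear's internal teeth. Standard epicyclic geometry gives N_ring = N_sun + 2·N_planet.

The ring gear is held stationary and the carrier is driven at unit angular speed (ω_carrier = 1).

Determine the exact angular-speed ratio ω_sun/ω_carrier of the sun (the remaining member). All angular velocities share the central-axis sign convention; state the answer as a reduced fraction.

N_ring = 24 + 2·26 = 76
24(ω_s−ω_c) = −76(ω_r−ω_c),  ω_r=0, ω_c=1
ω_s = 1 − (76/24)(0−1) = 25/6
ω_s/ω_c = 25/6

25/6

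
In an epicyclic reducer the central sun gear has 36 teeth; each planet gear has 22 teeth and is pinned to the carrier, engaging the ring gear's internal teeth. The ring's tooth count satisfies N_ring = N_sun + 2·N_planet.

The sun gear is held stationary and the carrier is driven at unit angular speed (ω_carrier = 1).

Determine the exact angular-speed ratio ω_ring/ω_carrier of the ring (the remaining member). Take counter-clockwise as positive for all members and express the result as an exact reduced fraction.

N_ring = 36 + 2·22 = 80
36(ω_s−ω_c) = −80(ω_r−ω_c),  ω_s=0, ω_c=1
ω_r = 1 − (36/80)(0−1) = 29/20
ω_r/ω_c = 29/20

29/20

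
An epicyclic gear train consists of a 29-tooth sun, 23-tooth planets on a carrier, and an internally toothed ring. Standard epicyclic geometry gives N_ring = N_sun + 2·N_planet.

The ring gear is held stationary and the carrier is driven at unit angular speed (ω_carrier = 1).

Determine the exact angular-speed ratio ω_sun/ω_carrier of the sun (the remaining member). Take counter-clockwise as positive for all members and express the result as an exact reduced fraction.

N_ring = 29 + 2·23 = 75
29(ω_s−ω_c) = −75(ω_r−ω_c),  ω_r=0, ω_c=1
ω_s = 1 − (75/29)(0−1) = 104/29
ω_s/ω_c = 104/29

104/29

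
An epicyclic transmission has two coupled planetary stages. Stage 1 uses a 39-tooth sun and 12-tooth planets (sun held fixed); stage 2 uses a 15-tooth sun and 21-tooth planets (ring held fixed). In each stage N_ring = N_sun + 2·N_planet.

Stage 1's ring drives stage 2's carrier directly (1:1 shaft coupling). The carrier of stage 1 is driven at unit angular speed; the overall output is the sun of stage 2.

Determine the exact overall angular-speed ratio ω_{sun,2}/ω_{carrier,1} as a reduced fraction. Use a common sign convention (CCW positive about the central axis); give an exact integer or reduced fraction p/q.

Stage 1: N_ring = 39 + 2·12 = 63
Stage 1: 39(ω_s−ω_c) = −63(ω_r−ω_c),  ω_s=0, ω_c=1
Stage 1: ω_r = 1 − (39/63)(0−1) = 34/21
  ⇒ ω_r¹/ω_c¹ = 34/21
Stage 2: N_ring = 15 + 2·21 = 57
Stage 2: 15(ω_s−ω_c) = −57(ω_r−ω_c),  ω_r=0, ω_c=1
Stage 2: ω_s = 1 − (57/15)(0−1) = 24/5
  ⇒ ω_s²/ω_c² = 24/5
Coupling ω_c² = ω_r¹ ⇒ overall = 34/21 × 24/5 = 272/35

272/35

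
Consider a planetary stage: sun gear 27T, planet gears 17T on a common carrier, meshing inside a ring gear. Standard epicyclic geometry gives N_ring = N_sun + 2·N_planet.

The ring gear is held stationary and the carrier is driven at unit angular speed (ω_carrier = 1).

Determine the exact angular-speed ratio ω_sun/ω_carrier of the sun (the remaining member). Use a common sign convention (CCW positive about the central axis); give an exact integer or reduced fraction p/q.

N_ring = 27 + 2·17 = 61
27(ω_s−ω_c) = −61(ω_r−ω_c),  ω_r=0, ω_c=1
ω_s = 1 − (61/27)(0−1) = 88/27
ω_s/ω_c = 88/27

88/27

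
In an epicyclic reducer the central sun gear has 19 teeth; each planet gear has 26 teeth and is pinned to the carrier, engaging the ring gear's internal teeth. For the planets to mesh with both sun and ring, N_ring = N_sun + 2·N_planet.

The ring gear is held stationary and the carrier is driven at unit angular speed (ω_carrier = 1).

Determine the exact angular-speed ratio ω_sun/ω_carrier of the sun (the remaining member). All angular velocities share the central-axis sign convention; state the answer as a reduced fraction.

90/19

N_ring = 19 + 2·26 = 71
19(ω_s−ω_c) = −71(ω_r−ω_c),  ω_r=0, ω_c=1
ω_s = 1 − (71/19)(0−1) = 90/19
ω_s/ω_c = 90/19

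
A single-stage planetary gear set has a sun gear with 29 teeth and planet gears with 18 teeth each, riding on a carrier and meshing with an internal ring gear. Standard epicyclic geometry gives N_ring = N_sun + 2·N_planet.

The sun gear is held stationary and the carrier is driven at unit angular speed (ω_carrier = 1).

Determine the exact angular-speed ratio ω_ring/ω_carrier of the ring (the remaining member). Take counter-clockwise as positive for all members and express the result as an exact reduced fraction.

N_ring = 29 + 2·18 = 65
29(ω_s−ω_c) = −65(ω_r−ω_c),  ω_s=0, ω_c=1
ω_r = 1 − (29/65)(0−1) = 94/65
ω_r/ω_c = 94/65

94/65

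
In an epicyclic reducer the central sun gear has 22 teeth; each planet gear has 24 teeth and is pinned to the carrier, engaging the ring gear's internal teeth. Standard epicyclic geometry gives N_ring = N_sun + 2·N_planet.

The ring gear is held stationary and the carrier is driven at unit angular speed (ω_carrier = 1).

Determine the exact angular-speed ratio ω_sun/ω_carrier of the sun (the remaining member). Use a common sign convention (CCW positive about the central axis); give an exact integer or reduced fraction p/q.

46/11

N_ring = 22 + 2·24 = 70
22(ω_s−ω_c) = −70(ω_r−ω_c),  ω_r=0, ω_c=1
ω_s = 1 − (70/22)(0−1) = 46/11
ω_s/ω_c = 46/11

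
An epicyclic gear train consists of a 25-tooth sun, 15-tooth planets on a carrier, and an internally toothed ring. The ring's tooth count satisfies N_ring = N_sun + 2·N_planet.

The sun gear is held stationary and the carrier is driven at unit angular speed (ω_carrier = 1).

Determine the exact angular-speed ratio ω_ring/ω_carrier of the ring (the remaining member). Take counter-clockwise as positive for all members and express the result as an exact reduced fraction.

N_ring = 25 + 2·15 = 55
25(ω_s−ω_c) = −55(ω_r−ω_c),  ω_s=0, ω_c=1
ω_r = 1 − (25/55)(0−1) = 16/11
ω_r/ω_c = 16/11

16/11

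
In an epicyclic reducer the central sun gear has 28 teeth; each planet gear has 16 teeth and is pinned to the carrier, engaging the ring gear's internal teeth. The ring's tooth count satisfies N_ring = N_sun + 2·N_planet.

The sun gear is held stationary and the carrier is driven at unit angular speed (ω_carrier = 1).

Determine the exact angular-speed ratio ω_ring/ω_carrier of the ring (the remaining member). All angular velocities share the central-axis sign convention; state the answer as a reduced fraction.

22/15

N_ring = 28 + 2·16 = 60
28(ω_s−ω_c) = −60(ω_r−ω_c),  ω_s=0, ω_c=1
ω_r = 1 − (28/60)(0−1) = 22/15
ω_r/ω_c = 22/15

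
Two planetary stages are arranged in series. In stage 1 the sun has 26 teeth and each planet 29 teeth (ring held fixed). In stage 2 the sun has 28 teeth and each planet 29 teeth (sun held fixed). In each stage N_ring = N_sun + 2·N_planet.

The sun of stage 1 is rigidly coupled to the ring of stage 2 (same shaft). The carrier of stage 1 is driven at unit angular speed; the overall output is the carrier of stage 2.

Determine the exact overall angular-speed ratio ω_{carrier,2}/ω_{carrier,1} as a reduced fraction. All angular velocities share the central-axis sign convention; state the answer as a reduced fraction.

Stage 1: N_ring = 26 + 2·29 = 84
Stage 1: 26(ω_s−ω_c) = −84(ω_r−ω_c),  ω_r=0, ω_c=1
Stage 1: ω_s = 1 − (84/26)(0−1) = 55/13
  ⇒ ω_s¹/ω_c¹ = 55/13
Stage 2: N_ring = 28 + 2·29 = 86
Stage 2: 28(ω_s−ω_c) = −86(ω_r−ω_c),  ω_s=0, ω_r=1
Stage 2: 28(0−ω_c) = −86(1−ω_c)  ⇒  114ω_c = 86  ⇒  ω_c = 43/57
  ⇒ ω_c²/ω_r² = 43/57
Coupling ω_r² = ω_s¹ ⇒ overall = 55/13 × 43/57 = 2365/741

2365/741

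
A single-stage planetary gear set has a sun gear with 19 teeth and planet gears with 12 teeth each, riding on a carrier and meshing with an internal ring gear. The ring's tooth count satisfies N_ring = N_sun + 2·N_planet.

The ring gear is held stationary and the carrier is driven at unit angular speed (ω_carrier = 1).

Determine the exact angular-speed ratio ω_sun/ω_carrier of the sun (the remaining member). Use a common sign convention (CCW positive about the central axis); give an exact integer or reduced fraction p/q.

62/19

N_ring = 19 + 2·12 = 43
19(ω_s−ω_c) = −43(ω_r−ω_c),  ω_r=0, ω_c=1
ω_s = 1 − (43/19)(0−1) = 62/19
ω_s/ω_c = 62/19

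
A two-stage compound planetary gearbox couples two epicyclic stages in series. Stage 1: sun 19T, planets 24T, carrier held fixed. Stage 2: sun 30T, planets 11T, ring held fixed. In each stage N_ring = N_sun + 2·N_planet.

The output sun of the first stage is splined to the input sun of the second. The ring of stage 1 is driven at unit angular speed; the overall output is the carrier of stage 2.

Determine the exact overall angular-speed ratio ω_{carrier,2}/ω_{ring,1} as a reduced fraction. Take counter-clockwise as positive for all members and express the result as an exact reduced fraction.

Stage 1: N_ring = 19 + 2·24 = 67
Stage 1: 19(ω_s−ω_c) = −67(ω_r−ω_c),  ω_c=0, ω_r=1
Stage 1: ω_s = 0 − (67/19)(1−0) = -67/19
  ⇒ ω_s¹/ω_r¹ = -67/19
Stage 2: N_ring = 30 + 2·11 = 52
Stage 2: 30(ω_s−ω_c) = −52(ω_r−ω_c),  ω_r=0, ω_s=1
Stage 2: 30(1−ω_c) = −52(0−ω_c)  ⇒  82ω_c = 30  ⇒  ω_c = 15/41
  ⇒ ω_c²/ω_s² = 15/41
Coupling ω_s² = ω_s¹ ⇒ overall = -67/19 × 15/41 = -1005/779

-1005/779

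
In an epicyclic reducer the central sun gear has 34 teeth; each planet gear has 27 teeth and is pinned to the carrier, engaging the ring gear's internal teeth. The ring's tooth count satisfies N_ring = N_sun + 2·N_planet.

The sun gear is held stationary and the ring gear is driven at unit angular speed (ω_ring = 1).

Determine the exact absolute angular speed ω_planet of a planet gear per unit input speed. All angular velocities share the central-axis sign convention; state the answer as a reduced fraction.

N_ring = 34 + 2·27 = 88
34(ω_s−ω_c) = −88(ω_r−ω_c),  ω_s=0, ω_r=1
34(0−ω_c) = −88(1−ω_c)  ⇒  122ω_c = 88  ⇒  ω_c = 44/61
sun–planet: 34·(0−44/61) = −27·(ω_p−ω_c)  ⇒  ω_p−ω_c = −(34/27)·(-44/61) = 1496/1647
ω_p = 44/61 + 1496/1647 = 44/27

44/27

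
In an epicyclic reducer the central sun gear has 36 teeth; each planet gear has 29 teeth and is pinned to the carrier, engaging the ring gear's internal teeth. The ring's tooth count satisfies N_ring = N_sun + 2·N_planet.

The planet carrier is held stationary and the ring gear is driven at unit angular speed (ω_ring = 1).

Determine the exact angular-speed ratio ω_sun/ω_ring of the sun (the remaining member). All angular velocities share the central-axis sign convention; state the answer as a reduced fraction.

N_ring = 36 + 2·29 = 94
36(ω_s−ω_c) = −94(ω_r−ω_c),  ω_c=0, ω_r=1
ω_s = 0 − (94/36)(1−0) = -47/18
ω_s/ω_r = -47/18

-47/18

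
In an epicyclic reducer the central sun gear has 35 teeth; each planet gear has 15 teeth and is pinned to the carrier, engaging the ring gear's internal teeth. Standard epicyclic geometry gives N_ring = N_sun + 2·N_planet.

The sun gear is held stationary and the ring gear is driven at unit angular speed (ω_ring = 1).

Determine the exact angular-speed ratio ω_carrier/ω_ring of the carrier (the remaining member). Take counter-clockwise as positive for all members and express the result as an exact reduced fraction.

N_ring = 35 + 2·15 = 65
35(ω_s−ω_c) = −65(ω_r−ω_c),  ω_s=0, ω_r=1
35(0−ω_c) = −65(1−ω_c)  ⇒  100ω_c = 65  ⇒  ω_c = 13/20
ω_c/ω_r = 13/20

13/20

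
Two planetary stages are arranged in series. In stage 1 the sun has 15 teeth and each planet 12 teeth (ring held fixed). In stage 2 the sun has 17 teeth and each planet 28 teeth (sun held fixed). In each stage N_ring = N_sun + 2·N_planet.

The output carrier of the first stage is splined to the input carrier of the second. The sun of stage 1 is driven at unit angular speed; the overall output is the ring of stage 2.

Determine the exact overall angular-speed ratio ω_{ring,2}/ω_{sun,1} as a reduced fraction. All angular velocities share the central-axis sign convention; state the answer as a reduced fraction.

Stage 1: N_ring = 15 + 2·12 = 39
Stage 1: 15(ω_s−ω_c) = −39(ω_r−ω_c),  ω_r=0, ω_s=1
Stage 1: 15(1−ω_c) = −39(0−ω_c)  ⇒  54ω_c = 15  ⇒  ω_c = 5/18
  ⇒ ω_c¹/ω_s¹ = 5/18
Stage 2: N_ring = 17 + 2·28 = 73
Stage 2: 17(ω_s−ω_c) = −73(ω_r−ω_c),  ω_s=0, ω_c=1
Stage 2: ω_r = 1 − (17/73)(0−1) = 90/73
  ⇒ ω_r²/ω_c² = 90/73
Coupling ω_c² = ω_c¹ ⇒ overall = 5/18 × 90/73 = 25/73

25/73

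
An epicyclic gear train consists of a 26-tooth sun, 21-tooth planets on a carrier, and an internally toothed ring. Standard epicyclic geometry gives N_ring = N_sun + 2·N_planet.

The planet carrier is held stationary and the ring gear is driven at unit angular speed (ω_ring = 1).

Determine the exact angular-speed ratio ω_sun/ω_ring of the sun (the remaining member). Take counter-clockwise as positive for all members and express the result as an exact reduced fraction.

-34/13

N_ring = 26 + 2·21 = 68
26(ω_s−ω_c) = −68(ω_r−ω_c),  ω_c=0, ω_r=1
ω_s = 0 − (68/26)(1−0) = -34/13
ω_s/ω_r = -34/13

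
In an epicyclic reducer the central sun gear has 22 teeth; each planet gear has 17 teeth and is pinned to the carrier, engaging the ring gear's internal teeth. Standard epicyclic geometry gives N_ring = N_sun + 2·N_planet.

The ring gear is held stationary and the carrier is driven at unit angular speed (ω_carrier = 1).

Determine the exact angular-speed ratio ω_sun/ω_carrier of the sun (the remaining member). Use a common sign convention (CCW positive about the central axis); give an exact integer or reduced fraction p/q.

39/11

N_ring = 22 + 2·17 = 56
22(ω_s−ω_c) = −56(ω_r−ω_c),  ω_r=0, ω_c=1
ω_s = 1 − (56/22)(0−1) = 39/11
ω_s/ω_c = 39/11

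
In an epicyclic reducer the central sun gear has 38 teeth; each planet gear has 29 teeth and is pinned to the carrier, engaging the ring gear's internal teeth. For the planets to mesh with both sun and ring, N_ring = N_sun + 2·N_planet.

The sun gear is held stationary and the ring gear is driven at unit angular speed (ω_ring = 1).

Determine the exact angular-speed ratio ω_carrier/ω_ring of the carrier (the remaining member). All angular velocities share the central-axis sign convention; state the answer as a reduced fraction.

N_ring = 38 + 2·29 = 96
38(ω_s−ω_c) = −96(ω_r−ω_c),  ω_s=0, ω_r=1
38(0−ω_c) = −96(1−ω_c)  ⇒  134ω_c = 96  ⇒  ω_c = 48/67
ω_c/ω_r = 48/67

48/67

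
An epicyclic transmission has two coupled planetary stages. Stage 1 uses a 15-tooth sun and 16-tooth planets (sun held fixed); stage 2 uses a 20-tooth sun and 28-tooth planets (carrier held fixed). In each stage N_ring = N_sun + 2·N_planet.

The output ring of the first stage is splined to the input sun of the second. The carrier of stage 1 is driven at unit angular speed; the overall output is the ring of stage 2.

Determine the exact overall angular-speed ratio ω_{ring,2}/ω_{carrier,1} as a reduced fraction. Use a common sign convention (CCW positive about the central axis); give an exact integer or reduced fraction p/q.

-310/893

Stage 1: N_ring = 15 + 2·16 = 47
Stage 1: 15(ω_s−ω_c) = −47(ω_r−ω_c),  ω_s=0, ω_c=1
Stage 1: ω_r = 1 − (15/47)(0−1) = 62/47
  ⇒ ω_r¹/ω_c¹ = 62/47
Stage 2: N_ring = 20 + 2·28 = 76
Stage 2: 20(ω_s−ω_c) = −76(ω_r−ω_c),  ω_c=0, ω_s=1
Stage 2: ω_r = 0 − (20/76)(1−0) = -5/19
  ⇒ ω_r²/ω_s² = -5/19
Coupling ω_s² = ω_r¹ ⇒ overall = 62/47 × -5/19 = -310/893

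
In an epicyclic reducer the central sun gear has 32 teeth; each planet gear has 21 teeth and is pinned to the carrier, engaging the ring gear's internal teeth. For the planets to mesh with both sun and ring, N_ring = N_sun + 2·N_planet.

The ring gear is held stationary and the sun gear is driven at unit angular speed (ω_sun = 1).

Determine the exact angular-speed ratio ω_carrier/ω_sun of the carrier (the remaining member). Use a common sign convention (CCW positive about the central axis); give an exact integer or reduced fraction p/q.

16/53

N_ring = 32 + 2·21 = 74
32(ω_s−ω_c) = −74(ω_r−ω_c),  ω_r=0, ω_s=1
32(1−ω_c) = −74(0−ω_c)  ⇒  106ω_c = 32  ⇒  ω_c = 16/53
ω_c/ω_s = 16/53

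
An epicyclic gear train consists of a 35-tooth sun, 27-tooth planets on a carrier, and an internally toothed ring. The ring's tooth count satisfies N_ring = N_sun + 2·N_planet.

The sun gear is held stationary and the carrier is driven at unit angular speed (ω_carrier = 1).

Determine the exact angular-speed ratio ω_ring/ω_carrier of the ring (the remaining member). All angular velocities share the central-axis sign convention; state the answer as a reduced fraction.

N_ring = 35 + 2·27 = 89
35(ω_s−ω_c) = −89(ω_r−ω_c),  ω_s=0, ω_c=1
ω_r = 1 − (35/89)(0−1) = 124/89
ω_r/ω_c = 124/89

124/89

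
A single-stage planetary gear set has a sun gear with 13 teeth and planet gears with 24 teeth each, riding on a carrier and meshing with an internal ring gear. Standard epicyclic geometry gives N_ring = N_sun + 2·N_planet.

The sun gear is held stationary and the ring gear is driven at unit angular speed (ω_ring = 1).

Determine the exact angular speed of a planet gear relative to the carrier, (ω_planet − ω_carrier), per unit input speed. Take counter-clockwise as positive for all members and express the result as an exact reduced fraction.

793/1776

N_ring = 13 + 2·24 = 61
13(ω_s−ω_c) = −61(ω_r−ω_c),  ω_s=0, ω_r=1
13(0−ω_c) = −61(1−ω_c)  ⇒  74ω_c = 61  ⇒  ω_c = 61/74
sun–planet: 13·(0−61/74) = −24·(ω_p−ω_c)  ⇒  ω_p−ω_c = −(13/24)·(-61/74) = 793/1776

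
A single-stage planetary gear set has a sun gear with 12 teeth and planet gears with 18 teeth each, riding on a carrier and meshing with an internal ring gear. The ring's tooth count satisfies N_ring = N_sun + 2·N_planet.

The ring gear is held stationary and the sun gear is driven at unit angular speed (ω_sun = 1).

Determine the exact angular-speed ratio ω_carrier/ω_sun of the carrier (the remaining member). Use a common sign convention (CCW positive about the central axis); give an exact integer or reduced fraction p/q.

1/5

N_ring = 12 + 2·18 = 48
12(ω_s−ω_c) = −48(ω_r−ω_c),  ω_r=0, ω_s=1
12(1−ω_c) = −48(0−ω_c)  ⇒  60ω_c = 12  ⇒  ω_c = 1/5
ω_c/ω_s = 1/5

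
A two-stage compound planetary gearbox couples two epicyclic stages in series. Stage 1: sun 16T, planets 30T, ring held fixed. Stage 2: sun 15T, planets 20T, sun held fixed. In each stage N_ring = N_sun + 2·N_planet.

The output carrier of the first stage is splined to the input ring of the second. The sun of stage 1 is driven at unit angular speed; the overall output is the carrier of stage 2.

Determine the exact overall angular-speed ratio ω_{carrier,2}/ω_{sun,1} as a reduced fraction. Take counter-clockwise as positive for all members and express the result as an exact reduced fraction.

22/161

Stage 1: N_ring = 16 + 2·30 = 76
Stage 1: 16(ω_s−ω_c) = −76(ω_r−ω_c),  ω_r=0, ω_s=1
Stage 1: 16(1−ω_c) = −76(0−ω_c)  ⇒  92ω_c = 16  ⇒  ω_c = 4/23
  ⇒ ω_c¹/ω_s¹ = 4/23
Stage 2: N_ring = 15 + 2·20 = 55
Stage 2: 15(ω_s−ω_c) = −55(ω_r−ω_c),  ω_s=0, ω_r=1
Stage 2: 15(0−ω_c) = −55(1−ω_c)  ⇒  70ω_c = 55  ⇒  ω_c = 11/14
  ⇒ ω_c²/ω_r² = 11/14
Coupling ω_r² = ω_c¹ ⇒ overall = 4/23 × 11/14 = 22/161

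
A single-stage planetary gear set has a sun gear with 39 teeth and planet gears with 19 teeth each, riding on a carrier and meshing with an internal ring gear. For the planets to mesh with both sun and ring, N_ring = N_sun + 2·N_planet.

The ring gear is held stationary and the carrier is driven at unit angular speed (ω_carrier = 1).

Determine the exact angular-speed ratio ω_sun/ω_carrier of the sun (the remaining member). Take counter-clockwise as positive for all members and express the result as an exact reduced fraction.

N_ring = 39 + 2·19 = 77
39(ω_s−ω_c) = −77(ω_r−ω_c),  ω_r=0, ω_c=1
ω_s = 1 − (77/39)(0−1) = 116/39
ω_s/ω_c = 116/39

116/39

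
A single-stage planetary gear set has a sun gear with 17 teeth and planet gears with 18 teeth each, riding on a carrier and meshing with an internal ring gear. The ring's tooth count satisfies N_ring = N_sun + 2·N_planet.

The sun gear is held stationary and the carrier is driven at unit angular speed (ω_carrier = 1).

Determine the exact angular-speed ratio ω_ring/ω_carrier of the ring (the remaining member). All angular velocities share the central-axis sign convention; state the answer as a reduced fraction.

70/53

N_ring = 17 + 2·18 = 53
17(ω_s−ω_c) = −53(ω_r−ω_c),  ω_s=0, ω_c=1
ω_r = 1 − (17/53)(0−1) = 70/53
ω_r/ω_c = 70/53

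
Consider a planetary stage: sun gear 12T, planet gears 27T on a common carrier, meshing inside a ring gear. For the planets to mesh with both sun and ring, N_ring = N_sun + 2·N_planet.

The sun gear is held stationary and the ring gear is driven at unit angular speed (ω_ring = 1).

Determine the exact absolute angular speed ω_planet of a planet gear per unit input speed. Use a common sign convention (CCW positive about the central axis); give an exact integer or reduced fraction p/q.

11/9

N_ring = 12 + 2·27 = 66
12(ω_s−ω_c) = −66(ω_r−ω_c),  ω_s=0, ω_r=1
12(0−ω_c) = −66(1−ω_c)  ⇒  78ω_c = 66  ⇒  ω_c = 11/13
sun–planet: 12·(0−11/13) = −27·(ω_p−ω_c)  ⇒  ω_p−ω_c = −(12/27)·(-11/13) = 44/117
ω_p = 11/13 + 44/117 = 11/9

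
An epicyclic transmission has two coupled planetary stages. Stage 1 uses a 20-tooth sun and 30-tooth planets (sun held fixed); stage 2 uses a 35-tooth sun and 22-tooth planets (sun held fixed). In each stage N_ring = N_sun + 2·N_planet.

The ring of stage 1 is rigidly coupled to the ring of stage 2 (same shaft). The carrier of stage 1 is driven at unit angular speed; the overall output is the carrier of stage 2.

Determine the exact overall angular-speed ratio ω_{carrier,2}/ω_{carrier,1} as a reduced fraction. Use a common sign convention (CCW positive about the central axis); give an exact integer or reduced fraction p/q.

Stage 1: N_ring = 20 + 2·30 = 80
Stage 1: 20(ω_s−ω_c) = −80(ω_r−ω_c),  ω_s=0, ω_c=1
Stage 1: ω_r = 1 − (20/80)(0−1) = 5/4
  ⇒ ω_r¹/ω_c¹ = 5/4
Stage 2: N_ring = 35 + 2·22 = 79
Stage 2: 35(ω_s−ω_c) = −79(ω_r−ω_c),  ω_s=0, ω_r=1
Stage 2: 35(0−ω_c) = −79(1−ω_c)  ⇒  114ω_c = 79  ⇒  ω_c = 79/114
  ⇒ ω_c²/ω_r² = 79/114
Coupling ω_r² = ω_r¹ ⇒ overall = 5/4 × 79/114 = 395/456

395/456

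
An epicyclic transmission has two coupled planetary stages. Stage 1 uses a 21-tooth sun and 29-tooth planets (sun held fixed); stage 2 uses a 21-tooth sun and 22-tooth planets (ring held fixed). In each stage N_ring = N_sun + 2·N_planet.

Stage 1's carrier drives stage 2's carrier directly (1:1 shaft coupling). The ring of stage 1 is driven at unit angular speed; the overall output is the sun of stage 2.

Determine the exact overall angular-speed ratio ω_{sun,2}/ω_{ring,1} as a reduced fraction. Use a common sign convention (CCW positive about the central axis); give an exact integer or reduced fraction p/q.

3397/1050

Stage 1: N_ring = 21 + 2·29 = 79
Stage 1: 21(ω_s−ω_c) = −79(ω_r−ω_c),  ω_s=0, ω_r=1
Stage 1: 21(0−ω_c) = −79(1−ω_c)  ⇒  100ω_c = 79  ⇒  ω_c = 79/100
  ⇒ ω_c¹/ω_r¹ = 79/100
Stage 2: N_ring = 21 + 2·22 = 65
Stage 2: 21(ω_s−ω_c) = −65(ω_r−ω_c),  ω_r=0, ω_c=1
Stage 2: ω_s = 1 − (65/21)(0−1) = 86/21
  ⇒ ω_s²/ω_c² = 86/21
Coupling ω_c² = ω_c¹ ⇒ overall = 79/100 × 86/21 = 3397/1050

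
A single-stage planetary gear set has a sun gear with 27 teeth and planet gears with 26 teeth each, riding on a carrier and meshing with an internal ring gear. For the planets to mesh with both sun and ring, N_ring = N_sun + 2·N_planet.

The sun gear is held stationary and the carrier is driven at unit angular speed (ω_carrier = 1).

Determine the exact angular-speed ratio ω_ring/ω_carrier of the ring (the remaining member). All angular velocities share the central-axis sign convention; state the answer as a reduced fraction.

106/79

N_ring = 27 + 2·26 = 79
27(ω_s−ω_c) = −79(ω_r−ω_c),  ω_s=0, ω_c=1
ω_r = 1 − (27/79)(0−1) = 106/79
ω_r/ω_c = 106/79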